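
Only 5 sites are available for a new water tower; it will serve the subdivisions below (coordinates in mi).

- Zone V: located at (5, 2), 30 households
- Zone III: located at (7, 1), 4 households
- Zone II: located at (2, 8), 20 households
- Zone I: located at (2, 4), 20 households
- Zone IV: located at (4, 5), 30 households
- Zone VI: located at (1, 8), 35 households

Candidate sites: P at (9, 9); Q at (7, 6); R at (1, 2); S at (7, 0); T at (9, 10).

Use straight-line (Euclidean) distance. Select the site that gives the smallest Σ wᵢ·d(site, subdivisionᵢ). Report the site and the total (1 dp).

R, total 648.0 mi

Total weighted distance at each candidate:
  P (9, 9): total = 1062.6
  Q (7, 6): total = 685.8
  R (1, 2): total = 648.0
  S (7, 0): total = 930.5
  T (9, 10): total = 1135.9
Minimum is at R with total 648.0 mi.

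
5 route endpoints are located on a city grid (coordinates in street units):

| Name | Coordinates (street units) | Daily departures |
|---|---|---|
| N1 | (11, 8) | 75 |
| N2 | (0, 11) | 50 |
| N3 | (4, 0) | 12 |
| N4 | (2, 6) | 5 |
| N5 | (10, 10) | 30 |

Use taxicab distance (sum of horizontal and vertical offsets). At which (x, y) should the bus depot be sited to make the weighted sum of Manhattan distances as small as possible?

Manhattan distance separates: Σwᵢ(|x−xᵢ|+|y−yᵢ|) = Σwᵢ|x−xᵢ| + Σwᵢ|y−yᵢ|, so x and y are optimised independently as 1-D weighted medians.
Total weight W = 172; half = 86.
x-coordinate, sorted with cumulative weight:
  x=0 (N2, w=50) cum 50
  x=2 (N4, w=5) cum 55
  x=4 (N3, w=12) cum 67
  x=10 (N5, w=30) cum 97  ← median
  x=11 (N1, w=75) cum 172
⇒ x* = 10
y-coordinate, sorted with cumulative weight:
  y=0 (N3, w=12) cum 12
  y=6 (N4, w=5) cum 17
  y=8 (N1, w=75) cum 92  ← median
  y=10 (N5, w=30) cum 122
  y=11 (N2, w=50) cum 172
⇒ y* = 8

(10, 8)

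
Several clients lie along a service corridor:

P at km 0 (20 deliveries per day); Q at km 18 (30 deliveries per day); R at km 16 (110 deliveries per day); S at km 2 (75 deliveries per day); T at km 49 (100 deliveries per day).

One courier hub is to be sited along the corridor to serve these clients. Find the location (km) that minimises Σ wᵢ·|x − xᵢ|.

For a sum of weighted absolute distances on a line, the optimum is the weighted median (not the mean). Total weight W = 335; half-weight = 167.5.
Sort by position and accumulate weight:
  km 0 (P, w=20) → cum 20
  km 2 (S, w=75) → cum 95
  km 16 (R, w=110) → cum 205  ≥ 167.5 → median here
  km 18 (Q, w=30) → cum 235
  km 49 (T, w=100) → cum 335
Optimal location: km 16.

x = 16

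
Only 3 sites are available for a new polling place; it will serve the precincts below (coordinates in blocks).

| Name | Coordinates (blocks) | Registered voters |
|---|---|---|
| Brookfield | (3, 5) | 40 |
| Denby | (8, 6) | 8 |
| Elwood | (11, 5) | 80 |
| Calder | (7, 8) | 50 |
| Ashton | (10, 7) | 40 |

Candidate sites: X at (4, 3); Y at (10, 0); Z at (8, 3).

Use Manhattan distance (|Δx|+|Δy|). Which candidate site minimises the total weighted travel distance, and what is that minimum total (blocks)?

Z, total 1244 blocks

Total weighted distance at each candidate:
  X (4, 3): total = 1696
  Y (10, 0): total = 1854
  Z (8, 3): total = 1244
Minimum is at Z with total 1244 blocks.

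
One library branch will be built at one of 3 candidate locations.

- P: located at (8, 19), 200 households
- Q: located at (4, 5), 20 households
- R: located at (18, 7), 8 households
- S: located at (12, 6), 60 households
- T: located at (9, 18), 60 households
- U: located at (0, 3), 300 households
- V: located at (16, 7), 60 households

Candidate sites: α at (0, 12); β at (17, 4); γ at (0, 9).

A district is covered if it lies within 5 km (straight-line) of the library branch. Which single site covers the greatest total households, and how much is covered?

β, covering 68

Coverage radius r = 5 km; a point is covered iff (Δx)²+(Δy)² ≤ 5² = 25.
  α (0, 12): covers {none} → 0
  β (17, 4): covers {R, V} → 68
  γ (0, 9): covers {none} → 0
Maximum coverage at β: 68 households.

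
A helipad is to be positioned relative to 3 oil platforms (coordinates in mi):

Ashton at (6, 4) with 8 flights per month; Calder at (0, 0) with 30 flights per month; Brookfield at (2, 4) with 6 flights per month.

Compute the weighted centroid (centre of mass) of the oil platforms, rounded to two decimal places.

The minimiser of Σwᵢ‖p−pᵢ‖² is the weighted centroid p* = (Σwᵢpᵢ)/(Σwᵢ).
Σwᵢ = 44.
Σwᵢxᵢ = 8·6 + 30·0 + 6·2 = 60.
Σwᵢyᵢ = 8·4 + 30·0 + 6·4 = 56.
x* = 60/44 = 1.36, y* = 56/44 = 1.27.

(1.36, 1.27)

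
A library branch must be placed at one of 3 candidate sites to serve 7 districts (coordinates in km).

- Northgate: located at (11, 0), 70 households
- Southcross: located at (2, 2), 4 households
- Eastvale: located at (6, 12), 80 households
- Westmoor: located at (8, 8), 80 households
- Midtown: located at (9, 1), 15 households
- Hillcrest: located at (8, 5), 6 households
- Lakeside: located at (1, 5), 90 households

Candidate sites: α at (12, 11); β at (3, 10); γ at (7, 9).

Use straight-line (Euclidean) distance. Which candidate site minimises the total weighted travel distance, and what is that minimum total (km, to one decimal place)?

γ, total 1887.4 km

Total weighted distance at each candidate:
  α (12, 11): total = 3041.2
  β (3, 10): total = 2337.3
  γ (7, 9): total = 1887.4
Minimum is at γ with total 1887.4 km.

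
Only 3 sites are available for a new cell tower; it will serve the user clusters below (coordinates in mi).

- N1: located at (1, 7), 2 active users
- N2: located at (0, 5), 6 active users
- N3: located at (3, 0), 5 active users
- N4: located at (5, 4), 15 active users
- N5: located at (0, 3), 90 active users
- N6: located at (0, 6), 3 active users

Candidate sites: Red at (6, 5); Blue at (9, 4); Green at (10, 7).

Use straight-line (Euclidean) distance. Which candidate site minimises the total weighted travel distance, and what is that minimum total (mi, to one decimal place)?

Total weighted distance at each candidate:
  Red (6, 5): total = 684.6
  Blue (9, 4): total = 1010.1
  Green (10, 7): total = 1215.6
Minimum is at Red with total 684.6 mi.

Red, total 684.6 mi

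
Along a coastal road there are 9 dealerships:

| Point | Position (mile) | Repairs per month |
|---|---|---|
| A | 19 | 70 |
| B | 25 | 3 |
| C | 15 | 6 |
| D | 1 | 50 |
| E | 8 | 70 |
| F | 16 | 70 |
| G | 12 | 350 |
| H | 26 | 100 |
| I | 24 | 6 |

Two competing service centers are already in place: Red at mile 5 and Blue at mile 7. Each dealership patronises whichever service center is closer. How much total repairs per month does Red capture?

50

The indifferent point is the midpoint (5+7)/2 = 6; dealerships left of it (closer to Red at 5) go to Red, those right go to Blue.
  D at 1 (w=50) → Red
  E at 8 (w=70) → Blue
  G at 12 (w=350) → Blue
  C at 15 (w=6) → Blue
  F at 16 (w=70) → Blue
  A at 19 (w=70) → Blue
  I at 24 (w=6) → Blue
  B at 25 (w=3) → Blue
  H at 26 (w=100) → Blue
Red captures 50; Blue captures 675.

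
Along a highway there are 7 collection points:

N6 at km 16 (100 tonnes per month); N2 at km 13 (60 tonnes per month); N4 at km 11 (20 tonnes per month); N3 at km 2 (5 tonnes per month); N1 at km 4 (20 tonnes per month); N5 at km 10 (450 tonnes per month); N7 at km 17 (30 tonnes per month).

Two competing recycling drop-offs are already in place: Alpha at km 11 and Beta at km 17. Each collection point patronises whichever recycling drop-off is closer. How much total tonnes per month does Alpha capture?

The indifferent point is the midpoint (11+17)/2 = 14; collection points left of it (closer to Alpha at 11) go to Alpha, those right go to Beta.
  N3 at 2 (w=5) → Alpha
  N1 at 4 (w=20) → Alpha
  N5 at 10 (w=450) → Alpha
  N4 at 11 (w=20) → Alpha
  N2 at 13 (w=60) → Alpha
  N6 at 16 (w=100) → Beta
  N7 at 17 (w=30) → Beta
Alpha captures 555; Beta captures 130.

555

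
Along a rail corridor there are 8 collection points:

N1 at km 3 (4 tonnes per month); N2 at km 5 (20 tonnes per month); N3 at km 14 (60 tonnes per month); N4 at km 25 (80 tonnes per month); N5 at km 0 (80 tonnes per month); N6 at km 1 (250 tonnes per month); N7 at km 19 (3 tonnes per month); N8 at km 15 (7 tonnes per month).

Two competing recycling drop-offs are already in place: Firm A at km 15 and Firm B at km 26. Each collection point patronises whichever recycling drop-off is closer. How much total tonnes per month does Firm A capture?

The indifferent point is the midpoint (15+26)/2 = 20.5; collection points left of it (closer to Firm A at 15) go to Firm A, those right go to Firm B.
  N5 at 0 (w=80) → Firm A
  N6 at 1 (w=250) → Firm A
  N1 at 3 (w=4) → Firm A
  N2 at 5 (w=20) → Firm A
  N3 at 14 (w=60) → Firm A
  N8 at 15 (w=7) → Firm A
  N7 at 19 (w=3) → Firm A
  N4 at 25 (w=80) → Firm B
Firm A captures 424; Firm B captures 80.

424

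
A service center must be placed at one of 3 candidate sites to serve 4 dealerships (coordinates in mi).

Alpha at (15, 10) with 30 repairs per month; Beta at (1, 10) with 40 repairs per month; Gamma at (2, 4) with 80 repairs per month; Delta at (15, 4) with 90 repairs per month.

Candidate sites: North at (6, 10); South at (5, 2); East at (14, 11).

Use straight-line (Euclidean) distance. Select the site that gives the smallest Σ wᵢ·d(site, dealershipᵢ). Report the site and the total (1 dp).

Total weighted distance at each candidate:
  North (6, 10): total = 2020.4
  South (5, 2): total = 1948.2
  East (14, 11): total = 2311.8
Minimum is at South with total 1948.2 mi.

South, total 1948.2 mi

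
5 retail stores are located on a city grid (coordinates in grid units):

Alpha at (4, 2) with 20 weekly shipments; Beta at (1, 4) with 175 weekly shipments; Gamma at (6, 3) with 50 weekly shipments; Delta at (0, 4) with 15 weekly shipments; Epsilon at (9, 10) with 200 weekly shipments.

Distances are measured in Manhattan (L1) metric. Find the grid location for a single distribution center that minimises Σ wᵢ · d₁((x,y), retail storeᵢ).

Manhattan distance separates: Σwᵢ(|x−xᵢ|+|y−yᵢ|) = Σwᵢ|x−xᵢ| + Σwᵢ|y−yᵢ|, so x and y are optimised independently as 1-D weighted medians.
Total weight W = 460; half = 230.
x-coordinate, sorted with cumulative weight:
  x=0 (Delta, w=15) cum 15
  x=1 (Beta, w=175) cum 190
  x=4 (Alpha, w=20) cum 210
  x=6 (Gamma, w=50) cum 260  ← median
  x=9 (Epsilon, w=200) cum 460
⇒ x* = 6
y-coordinate, sorted with cumulative weight:
  y=2 (Alpha, w=20) cum 20
  y=3 (Gamma, w=50) cum 70
  y=4 (Beta, w=175) cum 245  ← median
  y=4 (Delta, w=15) cum 260
  y=10 (Epsilon, w=200) cum 460
⇒ y* = 4

(6, 4)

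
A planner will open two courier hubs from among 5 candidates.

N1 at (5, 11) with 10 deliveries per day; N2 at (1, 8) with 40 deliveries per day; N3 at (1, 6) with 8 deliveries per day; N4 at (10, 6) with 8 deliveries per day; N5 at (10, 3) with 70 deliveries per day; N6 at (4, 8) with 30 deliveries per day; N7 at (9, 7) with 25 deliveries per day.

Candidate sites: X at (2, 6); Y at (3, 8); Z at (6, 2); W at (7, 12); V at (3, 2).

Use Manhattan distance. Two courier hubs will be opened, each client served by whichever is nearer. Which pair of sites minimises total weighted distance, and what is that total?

{Y, Z}, total 781

Evaluate every pair (each demand assigned to the nearer of the two):
  {Y, Z}: total = 781
  {X, Z}: total = 942
  {Y, V}: total = 999
  {X, V}: total = 1152
  {X, Y}: total = 1177
  {Y, W}: total = 1259
  {X, W}: total = 1287
  {Z, V}: total = 1292
  {Z, W}: total = 1301
  {W, V}: total = 1415
Best pair: {Y, Z} with total 781.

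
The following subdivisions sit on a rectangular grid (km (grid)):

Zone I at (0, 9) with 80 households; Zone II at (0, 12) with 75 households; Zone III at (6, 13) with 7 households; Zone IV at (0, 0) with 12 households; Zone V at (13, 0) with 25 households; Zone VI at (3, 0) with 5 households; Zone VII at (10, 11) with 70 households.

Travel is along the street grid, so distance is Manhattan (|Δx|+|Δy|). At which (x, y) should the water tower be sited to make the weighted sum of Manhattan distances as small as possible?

(0, 11)

Manhattan distance separates: Σwᵢ(|x−xᵢ|+|y−yᵢ|) = Σwᵢ|x−xᵢ| + Σwᵢ|y−yᵢ|, so x and y are optimised independently as 1-D weighted medians.
Total weight W = 274; half = 137.
x-coordinate, sorted with cumulative weight:
  x=0 (Zone I, w=80) cum 80
  x=0 (Zone II, w=75) cum 155  ← median
  x=0 (Zone IV, w=12) cum 167
  x=3 (Zone VI, w=5) cum 172
  x=6 (Zone III, w=7) cum 179
  x=10 (Zone VII, w=70) cum 249
  x=13 (Zone V, w=25) cum 274
⇒ x* = 0
y-coordinate, sorted with cumulative weight:
  y=0 (Zone IV, w=12) cum 12
  y=0 (Zone V, w=25) cum 37
  y=0 (Zone VI, w=5) cum 42
  y=9 (Zone I, w=80) cum 122
  y=11 (Zone VII, w=70) cum 192  ← median
  y=12 (Zone II, w=75) cum 267
  y=13 (Zone III, w=7) cum 274
⇒ y* = 11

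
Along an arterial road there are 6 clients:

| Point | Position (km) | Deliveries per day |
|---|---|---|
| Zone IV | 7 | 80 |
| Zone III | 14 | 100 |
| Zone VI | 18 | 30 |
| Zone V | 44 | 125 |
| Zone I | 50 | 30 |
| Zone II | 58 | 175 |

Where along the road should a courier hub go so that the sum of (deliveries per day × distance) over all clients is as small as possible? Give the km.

For a sum of weighted absolute distances on a line, the optimum is the weighted median (not the mean). Total weight W = 540; half-weight = 270.
Sort by position and accumulate weight:
  km 7 (Zone IV, w=80) → cum 80
  km 14 (Zone III, w=100) → cum 180
  km 18 (Zone VI, w=30) → cum 210
  km 44 (Zone V, w=125) → cum 335  ≥ 270 → median here
  km 50 (Zone I, w=30) → cum 365
  km 58 (Zone II, w=175) → cum 540
Optimal location: km 44.

x = 44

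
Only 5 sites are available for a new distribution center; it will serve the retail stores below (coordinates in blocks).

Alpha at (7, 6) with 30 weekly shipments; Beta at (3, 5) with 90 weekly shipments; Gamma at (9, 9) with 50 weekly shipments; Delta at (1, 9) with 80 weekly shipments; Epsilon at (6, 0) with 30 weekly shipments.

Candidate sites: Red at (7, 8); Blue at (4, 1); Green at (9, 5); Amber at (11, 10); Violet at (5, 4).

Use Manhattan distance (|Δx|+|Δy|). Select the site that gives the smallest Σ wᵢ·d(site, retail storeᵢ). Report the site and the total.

Total weighted distance at each candidate:
  Red (7, 8): total = 1670
  Blue (4, 1): total = 2310
  Green (9, 5): total = 2030
  Amber (11, 10): total = 2890
  Violet (5, 4): total = 1710
Minimum is at Red with total 1670 blocks.

Red, total 1670 blocks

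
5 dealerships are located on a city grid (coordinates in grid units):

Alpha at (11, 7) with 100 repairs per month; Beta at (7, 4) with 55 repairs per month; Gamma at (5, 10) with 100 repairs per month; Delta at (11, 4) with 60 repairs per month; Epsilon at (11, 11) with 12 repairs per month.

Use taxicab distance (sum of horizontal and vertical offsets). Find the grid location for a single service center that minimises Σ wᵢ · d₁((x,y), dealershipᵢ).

(11, 7)

Manhattan distance separates: Σwᵢ(|x−xᵢ|+|y−yᵢ|) = Σwᵢ|x−xᵢ| + Σwᵢ|y−yᵢ|, so x and y are optimised independently as 1-D weighted medians.
Total weight W = 327; half = 163.5.
x-coordinate, sorted with cumulative weight:
  x=5 (Gamma, w=100) cum 100
  x=7 (Beta, w=55) cum 155
  x=11 (Alpha, w=100) cum 255  ← median
  x=11 (Delta, w=60) cum 315
  x=11 (Epsilon, w=12) cum 327
⇒ x* = 11
y-coordinate, sorted with cumulative weight:
  y=4 (Beta, w=55) cum 55
  y=4 (Delta, w=60) cum 115
  y=7 (Alpha, w=100) cum 215  ← median
  y=10 (Gamma, w=100) cum 315
  y=11 (Epsilon, w=12) cum 327
⇒ y* = 7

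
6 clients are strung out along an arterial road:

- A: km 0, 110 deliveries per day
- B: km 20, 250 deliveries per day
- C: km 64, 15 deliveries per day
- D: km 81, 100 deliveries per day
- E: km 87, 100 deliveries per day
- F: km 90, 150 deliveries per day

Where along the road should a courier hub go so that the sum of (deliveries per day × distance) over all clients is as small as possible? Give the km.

x = 64

For a sum of weighted absolute distances on a line, the optimum is the weighted median (not the mean). Total weight W = 725; half-weight = 362.5.
Sort by position and accumulate weight:
  km 0 (A, w=110) → cum 110
  km 20 (B, w=250) → cum 360
  km 64 (C, w=15) → cum 375  ≥ 362.5 → median here
  km 81 (D, w=100) → cum 475
  km 87 (E, w=100) → cum 575
  km 90 (F, w=150) → cum 725
Optimal location: km 64.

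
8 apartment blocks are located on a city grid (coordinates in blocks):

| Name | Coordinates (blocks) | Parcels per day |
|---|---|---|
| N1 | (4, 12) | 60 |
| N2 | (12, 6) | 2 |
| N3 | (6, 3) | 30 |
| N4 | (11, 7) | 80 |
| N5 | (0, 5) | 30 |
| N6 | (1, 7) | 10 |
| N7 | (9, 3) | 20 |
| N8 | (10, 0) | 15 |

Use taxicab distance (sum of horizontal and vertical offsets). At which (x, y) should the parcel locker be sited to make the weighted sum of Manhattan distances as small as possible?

(6, 7)

Manhattan distance separates: Σwᵢ(|x−xᵢ|+|y−yᵢ|) = Σwᵢ|x−xᵢ| + Σwᵢ|y−yᵢ|, so x and y are optimised independently as 1-D weighted medians.
Total weight W = 247; half = 123.5.
x-coordinate, sorted with cumulative weight:
  x=0 (N5, w=30) cum 30
  x=1 (N6, w=10) cum 40
  x=4 (N1, w=60) cum 100
  x=6 (N3, w=30) cum 130  ← median
  x=9 (N7, w=20) cum 150
  x=10 (N8, w=15) cum 165
  x=11 (N4, w=80) cum 245
  x=12 (N2, w=2) cum 247
⇒ x* = 6
y-coordinate, sorted with cumulative weight:
  y=0 (N8, w=15) cum 15
  y=3 (N3, w=30) cum 45
  y=3 (N7, w=20) cum 65
  y=5 (N5, w=30) cum 95
  y=6 (N2, w=2) cum 97
  y=7 (N4, w=80) cum 177  ← median
  y=7 (N6, w=10) cum 187
  y=12 (N1, w=60) cum 247
⇒ y* = 7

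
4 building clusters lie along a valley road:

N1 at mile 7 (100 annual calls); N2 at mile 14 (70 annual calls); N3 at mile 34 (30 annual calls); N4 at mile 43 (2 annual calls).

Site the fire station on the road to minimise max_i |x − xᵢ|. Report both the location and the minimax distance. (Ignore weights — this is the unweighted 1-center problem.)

The 1-center on a line is the midpoint of the two extreme points: leftmost at 7, rightmost at 43.
Optimal location = (7 + 43)/2 = 25; maximum distance = (43 − 7)/2 = 18.

location 25, max distance 18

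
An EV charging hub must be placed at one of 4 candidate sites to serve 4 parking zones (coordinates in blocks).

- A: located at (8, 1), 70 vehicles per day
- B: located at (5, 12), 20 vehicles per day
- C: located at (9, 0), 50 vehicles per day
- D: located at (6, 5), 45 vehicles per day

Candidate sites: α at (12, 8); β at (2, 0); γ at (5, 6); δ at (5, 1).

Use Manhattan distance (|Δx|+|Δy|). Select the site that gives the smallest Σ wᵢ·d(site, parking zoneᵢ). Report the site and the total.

δ, total 905 blocks

Total weighted distance at each candidate:
  α (12, 8): total = 1945
  β (2, 0): total = 1545
  γ (5, 6): total = 1270
  δ (5, 1): total = 905
Minimum is at δ with total 905 blocks.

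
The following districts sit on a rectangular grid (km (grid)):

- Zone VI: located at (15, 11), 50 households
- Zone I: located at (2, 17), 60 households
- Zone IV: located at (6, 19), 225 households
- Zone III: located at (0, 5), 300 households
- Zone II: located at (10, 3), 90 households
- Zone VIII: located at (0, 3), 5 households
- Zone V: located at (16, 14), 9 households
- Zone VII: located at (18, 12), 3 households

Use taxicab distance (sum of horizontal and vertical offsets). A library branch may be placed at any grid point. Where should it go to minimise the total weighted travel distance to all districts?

Manhattan distance separates: Σwᵢ(|x−xᵢ|+|y−yᵢ|) = Σwᵢ|x−xᵢ| + Σwᵢ|y−yᵢ|, so x and y are optimised independently as 1-D weighted medians.
Total weight W = 742; half = 371.
x-coordinate, sorted with cumulative weight:
  x=0 (Zone III, w=300) cum 300
  x=0 (Zone VIII, w=5) cum 305
  x=2 (Zone I, w=60) cum 365
  x=6 (Zone IV, w=225) cum 590  ← median
  x=10 (Zone II, w=90) cum 680
  x=15 (Zone VI, w=50) cum 730
  x=16 (Zone V, w=9) cum 739
  x=18 (Zone VII, w=3) cum 742
⇒ x* = 6
y-coordinate, sorted with cumulative weight:
  y=3 (Zone II, w=90) cum 90
  y=3 (Zone VIII, w=5) cum 95
  y=5 (Zone III, w=300) cum 395  ← median
  y=11 (Zone VI, w=50) cum 445
  y=12 (Zone VII, w=3) cum 448
  y=14 (Zone V, w=9) cum 457
  y=17 (Zone I, w=60) cum 517
  y=19 (Zone IV, w=225) cum 742
⇒ y* = 5

(6, 5)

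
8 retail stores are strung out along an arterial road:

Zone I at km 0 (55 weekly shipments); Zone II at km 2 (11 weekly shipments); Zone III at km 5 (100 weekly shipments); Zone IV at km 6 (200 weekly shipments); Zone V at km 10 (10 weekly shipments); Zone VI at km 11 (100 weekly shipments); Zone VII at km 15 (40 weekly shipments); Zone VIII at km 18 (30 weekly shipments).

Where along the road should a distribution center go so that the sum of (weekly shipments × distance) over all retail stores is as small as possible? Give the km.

x = 6

For a sum of weighted absolute distances on a line, the optimum is the weighted median (not the mean). Total weight W = 546; half-weight = 273.
Sort by position and accumulate weight:
  km 0 (Zone I, w=55) → cum 55
  km 2 (Zone II, w=11) → cum 66
  km 5 (Zone III, w=100) → cum 166
  km 6 (Zone IV, w=200) → cum 366  ≥ 273 → median here
  km 10 (Zone V, w=10) → cum 376
  km 11 (Zone VI, w=100) → cum 476
  km 15 (Zone VII, w=40) → cum 516
  km 18 (Zone VIII, w=30) → cum 546
Optimal location: km 6.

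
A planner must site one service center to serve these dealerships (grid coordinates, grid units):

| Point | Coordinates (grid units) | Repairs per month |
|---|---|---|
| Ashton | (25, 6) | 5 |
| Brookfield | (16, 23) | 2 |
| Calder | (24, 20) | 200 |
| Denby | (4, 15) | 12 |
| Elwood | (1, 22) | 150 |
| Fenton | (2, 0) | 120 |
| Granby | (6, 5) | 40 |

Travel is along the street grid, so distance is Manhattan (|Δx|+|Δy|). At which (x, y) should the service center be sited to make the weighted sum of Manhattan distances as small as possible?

Manhattan distance separates: Σwᵢ(|x−xᵢ|+|y−yᵢ|) = Σwᵢ|x−xᵢ| + Σwᵢ|y−yᵢ|, so x and y are optimised independently as 1-D weighted medians.
Total weight W = 529; half = 264.5.
x-coordinate, sorted with cumulative weight:
  x=1 (Elwood, w=150) cum 150
  x=2 (Fenton, w=120) cum 270  ← median
  x=4 (Denby, w=12) cum 282
  x=6 (Granby, w=40) cum 322
  x=16 (Brookfield, w=2) cum 324
  x=24 (Calder, w=200) cum 524
  x=25 (Ashton, w=5) cum 529
⇒ x* = 2
y-coordinate, sorted with cumulative weight:
  y=0 (Fenton, w=120) cum 120
  y=5 (Granby, w=40) cum 160
  y=6 (Ashton, w=5) cum 165
  y=15 (Denby, w=12) cum 177
  y=20 (Calder, w=200) cum 377  ← median
  y=22 (Elwood, w=150) cum 527
  y=23 (Brookfield, w=2) cum 529
⇒ y* = 20

(2, 20)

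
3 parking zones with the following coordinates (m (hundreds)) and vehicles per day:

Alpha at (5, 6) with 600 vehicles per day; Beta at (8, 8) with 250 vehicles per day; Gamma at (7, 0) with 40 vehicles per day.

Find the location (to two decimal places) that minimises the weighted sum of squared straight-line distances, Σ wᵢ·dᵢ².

(5.93, 6.29)

The minimiser of Σwᵢ‖p−pᵢ‖² is the weighted centroid p* = (Σwᵢpᵢ)/(Σwᵢ).
Σwᵢ = 890.
Σwᵢxᵢ = 600·5 + 250·8 + 40·7 = 5280.
Σwᵢyᵢ = 600·6 + 250·8 + 40·0 = 5600.
x* = 5280/890 = 5.93, y* = 5600/890 = 6.29.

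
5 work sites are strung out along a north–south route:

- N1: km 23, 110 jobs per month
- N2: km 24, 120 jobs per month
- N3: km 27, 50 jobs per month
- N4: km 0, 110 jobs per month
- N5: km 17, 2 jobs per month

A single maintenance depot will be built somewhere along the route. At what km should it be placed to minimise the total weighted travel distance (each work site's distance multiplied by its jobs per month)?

x = 23

For a sum of weighted absolute distances on a line, the optimum is the weighted median (not the mean). Total weight W = 392; half-weight = 196.
Sort by position and accumulate weight:
  km 0 (N4, w=110) → cum 110
  km 17 (N5, w=2) → cum 112
  km 23 (N1, w=110) → cum 222  ≥ 196 → median here
  km 24 (N2, w=120) → cum 342
  km 27 (N3, w=50) → cum 392
Optimal location: km 23.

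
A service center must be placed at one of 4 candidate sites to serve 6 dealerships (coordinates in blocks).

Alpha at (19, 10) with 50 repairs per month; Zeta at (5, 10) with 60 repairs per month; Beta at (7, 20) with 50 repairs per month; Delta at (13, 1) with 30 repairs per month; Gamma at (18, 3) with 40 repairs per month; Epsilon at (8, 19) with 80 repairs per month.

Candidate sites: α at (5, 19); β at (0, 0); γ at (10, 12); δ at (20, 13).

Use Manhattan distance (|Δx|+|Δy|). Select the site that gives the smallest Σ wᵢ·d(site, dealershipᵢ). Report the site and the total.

γ, total 3340 blocks

Total weighted distance at each candidate:
  α (5, 19): total = 4020
  β (0, 0): total = 7120
  γ (10, 12): total = 3340
  δ (20, 13): total = 4770
Minimum is at γ with total 3340 blocks.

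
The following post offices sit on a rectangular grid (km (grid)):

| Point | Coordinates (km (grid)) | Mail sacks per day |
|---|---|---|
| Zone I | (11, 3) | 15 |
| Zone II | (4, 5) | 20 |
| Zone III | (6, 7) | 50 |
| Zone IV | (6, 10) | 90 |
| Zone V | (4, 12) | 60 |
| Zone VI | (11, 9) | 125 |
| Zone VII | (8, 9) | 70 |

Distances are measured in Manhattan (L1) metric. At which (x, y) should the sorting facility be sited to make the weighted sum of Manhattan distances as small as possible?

(6, 9)

Manhattan distance separates: Σwᵢ(|x−xᵢ|+|y−yᵢ|) = Σwᵢ|x−xᵢ| + Σwᵢ|y−yᵢ|, so x and y are optimised independently as 1-D weighted medians.
Total weight W = 430; half = 215.
x-coordinate, sorted with cumulative weight:
  x=4 (Zone II, w=20) cum 20
  x=4 (Zone V, w=60) cum 80
  x=6 (Zone III, w=50) cum 130
  x=6 (Zone IV, w=90) cum 220  ← median
  x=8 (Zone VII, w=70) cum 290
  x=11 (Zone I, w=15) cum 305
  x=11 (Zone VI, w=125) cum 430
⇒ x* = 6
y-coordinate, sorted with cumulative weight:
  y=3 (Zone I, w=15) cum 15
  y=5 (Zone II, w=20) cum 35
  y=7 (Zone III, w=50) cum 85
  y=9 (Zone VI, w=125) cum 210
  y=9 (Zone VII, w=70) cum 280  ← median
  y=10 (Zone IV, w=90) cum 370
  y=12 (Zone V, w=60) cum 430
⇒ y* = 9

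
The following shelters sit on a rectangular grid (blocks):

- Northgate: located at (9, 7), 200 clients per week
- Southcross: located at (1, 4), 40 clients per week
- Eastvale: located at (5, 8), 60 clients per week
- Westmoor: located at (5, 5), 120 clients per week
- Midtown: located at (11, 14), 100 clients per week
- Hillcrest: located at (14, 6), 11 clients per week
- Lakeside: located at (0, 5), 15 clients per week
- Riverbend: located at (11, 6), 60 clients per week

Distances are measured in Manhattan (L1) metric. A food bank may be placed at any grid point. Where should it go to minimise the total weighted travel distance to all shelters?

(9, 7)

Manhattan distance separates: Σwᵢ(|x−xᵢ|+|y−yᵢ|) = Σwᵢ|x−xᵢ| + Σwᵢ|y−yᵢ|, so x and y are optimised independently as 1-D weighted medians.
Total weight W = 606; half = 303.
x-coordinate, sorted with cumulative weight:
  x=0 (Lakeside, w=15) cum 15
  x=1 (Southcross, w=40) cum 55
  x=5 (Eastvale, w=60) cum 115
  x=5 (Westmoor, w=120) cum 235
  x=9 (Northgate, w=200) cum 435  ← median
  x=11 (Midtown, w=100) cum 535
  x=11 (Riverbend, w=60) cum 595
  x=14 (Hillcrest, w=11) cum 606
⇒ x* = 9
y-coordinate, sorted with cumulative weight:
  y=4 (Southcross, w=40) cum 40
  y=5 (Westmoor, w=120) cum 160
  y=5 (Lakeside, w=15) cum 175
  y=6 (Hillcrest, w=11) cum 186
  y=6 (Riverbend, w=60) cum 246
  y=7 (Northgate, w=200) cum 446  ← median
  y=8 (Eastvale, w=60) cum 506
  y=14 (Midtown, w=100) cum 606
⇒ y* = 7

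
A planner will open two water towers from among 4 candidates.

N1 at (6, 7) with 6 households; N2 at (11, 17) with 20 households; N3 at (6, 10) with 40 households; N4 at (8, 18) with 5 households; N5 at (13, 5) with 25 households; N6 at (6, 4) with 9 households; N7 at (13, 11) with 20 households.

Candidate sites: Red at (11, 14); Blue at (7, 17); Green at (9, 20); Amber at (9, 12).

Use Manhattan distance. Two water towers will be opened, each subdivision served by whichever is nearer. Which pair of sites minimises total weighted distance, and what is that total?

Evaluate every pair (each demand assigned to the nearer of the two):
  {Blue, Amber}: total = 812
  {Red, Amber}: total = 817
  {Green, Amber}: total = 837
  {Red, Blue}: total = 957
  {Red, Green}: total = 1017
  {Blue, Green}: total = 1292
Best pair: {Blue, Amber} with total 812.

{Blue, Amber}, total 812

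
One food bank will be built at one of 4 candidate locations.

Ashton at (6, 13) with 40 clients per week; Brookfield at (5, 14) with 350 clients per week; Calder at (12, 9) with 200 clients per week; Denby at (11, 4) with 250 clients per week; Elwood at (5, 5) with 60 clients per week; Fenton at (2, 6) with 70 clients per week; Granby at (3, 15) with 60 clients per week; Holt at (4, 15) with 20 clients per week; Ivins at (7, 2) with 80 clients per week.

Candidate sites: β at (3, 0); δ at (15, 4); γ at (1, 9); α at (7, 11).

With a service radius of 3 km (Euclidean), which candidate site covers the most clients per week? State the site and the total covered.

α, covering 40

Coverage radius r = 3 km; a point is covered iff (Δx)²+(Δy)² ≤ 3² = 9.
  β (3, 0): covers {none} → 0
  δ (15, 4): covers {none} → 0
  γ (1, 9): covers {none} → 0
  α (7, 11): covers {Ashton} → 40
Maximum coverage at α: 40 clients per week.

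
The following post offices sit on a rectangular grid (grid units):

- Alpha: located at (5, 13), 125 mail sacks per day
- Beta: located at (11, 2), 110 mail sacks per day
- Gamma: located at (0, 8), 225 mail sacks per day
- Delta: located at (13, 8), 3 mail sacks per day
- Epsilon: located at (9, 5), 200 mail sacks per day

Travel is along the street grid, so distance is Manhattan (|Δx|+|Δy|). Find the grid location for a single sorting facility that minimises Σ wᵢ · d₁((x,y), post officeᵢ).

(5, 8)

Manhattan distance separates: Σwᵢ(|x−xᵢ|+|y−yᵢ|) = Σwᵢ|x−xᵢ| + Σwᵢ|y−yᵢ|, so x and y are optimised independently as 1-D weighted medians.
Total weight W = 663; half = 331.5.
x-coordinate, sorted with cumulative weight:
  x=0 (Gamma, w=225) cum 225
  x=5 (Alpha, w=125) cum 350  ← median
  x=9 (Epsilon, w=200) cum 550
  x=11 (Beta, w=110) cum 660
  x=13 (Delta, w=3) cum 663
⇒ x* = 5
y-coordinate, sorted with cumulative weight:
  y=2 (Beta, w=110) cum 110
  y=5 (Epsilon, w=200) cum 310
  y=8 (Gamma, w=225) cum 535  ← median
  y=8 (Delta, w=3) cum 538
  y=13 (Alpha, w=125) cum 663
⇒ y* = 8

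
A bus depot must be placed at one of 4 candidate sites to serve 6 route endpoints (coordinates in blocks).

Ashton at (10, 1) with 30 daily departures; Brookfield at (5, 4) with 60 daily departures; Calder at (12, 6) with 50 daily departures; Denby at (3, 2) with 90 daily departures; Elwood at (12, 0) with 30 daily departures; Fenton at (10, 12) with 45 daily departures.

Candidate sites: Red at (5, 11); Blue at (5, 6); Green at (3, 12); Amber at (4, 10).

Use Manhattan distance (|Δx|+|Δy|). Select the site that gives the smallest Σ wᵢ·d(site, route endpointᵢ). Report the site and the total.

Blue, total 2195 blocks

Total weighted distance at each candidate:
  Red (5, 11): total = 3270
  Blue (5, 6): total = 2195
  Green (3, 12): total = 3735
  Amber (4, 10): total = 3180
Minimum is at Blue with total 2195 blocks.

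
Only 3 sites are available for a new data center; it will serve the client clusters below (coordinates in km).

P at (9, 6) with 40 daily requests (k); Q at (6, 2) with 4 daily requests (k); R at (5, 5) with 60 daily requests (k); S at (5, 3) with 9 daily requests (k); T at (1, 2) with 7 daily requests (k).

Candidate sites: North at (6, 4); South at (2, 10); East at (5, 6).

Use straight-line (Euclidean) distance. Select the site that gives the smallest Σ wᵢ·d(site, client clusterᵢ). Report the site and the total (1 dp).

Total weighted distance at each candidate:
  North (6, 4): total = 287.5
  South (2, 10): total = 833.1
  East (5, 6): total = 303.1
Minimum is at North with total 287.5 km.

North, total 287.5 km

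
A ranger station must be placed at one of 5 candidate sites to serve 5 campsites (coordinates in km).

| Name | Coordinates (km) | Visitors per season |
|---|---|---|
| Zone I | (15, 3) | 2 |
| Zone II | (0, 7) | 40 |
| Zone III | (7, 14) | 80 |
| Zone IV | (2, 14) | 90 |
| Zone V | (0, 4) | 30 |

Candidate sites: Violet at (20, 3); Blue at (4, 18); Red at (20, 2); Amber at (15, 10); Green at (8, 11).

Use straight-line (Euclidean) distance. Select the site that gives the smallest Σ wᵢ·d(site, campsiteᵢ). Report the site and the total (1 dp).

Total weighted distance at each candidate:
  Violet (20, 3): total = 4687.5
  Blue (4, 18): total = 1744.7
  Red (20, 2): total = 4800.2
  Amber (15, 10): total = 3050.2
  Green (8, 11): total = 1554.7
Minimum is at Green with total 1554.7 km.

Green, total 1554.7 km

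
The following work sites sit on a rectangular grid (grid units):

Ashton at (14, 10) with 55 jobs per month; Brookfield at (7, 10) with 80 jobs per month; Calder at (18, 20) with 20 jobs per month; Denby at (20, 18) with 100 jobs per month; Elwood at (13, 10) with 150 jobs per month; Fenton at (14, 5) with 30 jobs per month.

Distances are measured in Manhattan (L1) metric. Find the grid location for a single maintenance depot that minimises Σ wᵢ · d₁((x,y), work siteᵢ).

(13, 10)

Manhattan distance separates: Σwᵢ(|x−xᵢ|+|y−yᵢ|) = Σwᵢ|x−xᵢ| + Σwᵢ|y−yᵢ|, so x and y are optimised independently as 1-D weighted medians.
Total weight W = 435; half = 217.5.
x-coordinate, sorted with cumulative weight:
  x=7 (Brookfield, w=80) cum 80
  x=13 (Elwood, w=150) cum 230  ← median
  x=14 (Ashton, w=55) cum 285
  x=14 (Fenton, w=30) cum 315
  x=18 (Calder, w=20) cum 335
  x=20 (Denby, w=100) cum 435
⇒ x* = 13
y-coordinate, sorted with cumulative weight:
  y=5 (Fenton, w=30) cum 30
  y=10 (Ashton, w=55) cum 85
  y=10 (Brookfield, w=80) cum 165
  y=10 (Elwood, w=150) cum 315  ← median
  y=18 (Denby, w=100) cum 415
  y=20 (Calder, w=20) cum 435
⇒ y* = 10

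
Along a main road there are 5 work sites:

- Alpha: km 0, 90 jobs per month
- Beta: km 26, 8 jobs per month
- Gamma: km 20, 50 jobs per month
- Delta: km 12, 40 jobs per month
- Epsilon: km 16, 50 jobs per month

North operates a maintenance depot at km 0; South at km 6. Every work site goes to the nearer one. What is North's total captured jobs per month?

90

The indifferent point is the midpoint (0+6)/2 = 3; work sites left of it (closer to North at 0) go to North, those right go to South.
  Alpha at 0 (w=90) → North
  Delta at 12 (w=40) → South
  Epsilon at 16 (w=50) → South
  Gamma at 20 (w=50) → South
  Beta at 26 (w=8) → South
North captures 90; South captures 148.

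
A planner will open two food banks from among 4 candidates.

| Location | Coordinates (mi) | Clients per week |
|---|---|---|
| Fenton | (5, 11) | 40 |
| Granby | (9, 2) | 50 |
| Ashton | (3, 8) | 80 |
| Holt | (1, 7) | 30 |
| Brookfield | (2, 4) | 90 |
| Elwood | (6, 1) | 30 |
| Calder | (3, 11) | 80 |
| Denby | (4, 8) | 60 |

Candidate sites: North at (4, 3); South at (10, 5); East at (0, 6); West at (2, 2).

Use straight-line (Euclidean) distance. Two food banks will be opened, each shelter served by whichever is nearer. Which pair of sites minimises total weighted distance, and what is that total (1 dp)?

Evaluate every pair (each demand assigned to the nearer of the two):
  {North, East}: total = 1889.6
  {South, East}: total = 1930.9
  {East, West}: total = 2002.2
  {North, South}: total = 2259.5
  {North, West}: total = 2345.2
  {South, West}: total = 2517.7
Best pair: {North, East} with total 1889.6.

{North, East}, total 1889.6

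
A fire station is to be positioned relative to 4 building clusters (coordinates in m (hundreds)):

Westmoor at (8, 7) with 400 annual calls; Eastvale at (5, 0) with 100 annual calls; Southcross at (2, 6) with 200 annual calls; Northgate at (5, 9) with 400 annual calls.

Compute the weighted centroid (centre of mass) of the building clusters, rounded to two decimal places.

(5.55, 6.91)

The minimiser of Σwᵢ‖p−pᵢ‖² is the weighted centroid p* = (Σwᵢpᵢ)/(Σwᵢ).
Σwᵢ = 1100.
Σwᵢxᵢ = 400·8 + 100·5 + 200·2 + 400·5 = 6100.
Σwᵢyᵢ = 400·7 + 100·0 + 200·6 + 400·9 = 7600.
x* = 6100/1100 = 5.55, y* = 7600/1100 = 6.91.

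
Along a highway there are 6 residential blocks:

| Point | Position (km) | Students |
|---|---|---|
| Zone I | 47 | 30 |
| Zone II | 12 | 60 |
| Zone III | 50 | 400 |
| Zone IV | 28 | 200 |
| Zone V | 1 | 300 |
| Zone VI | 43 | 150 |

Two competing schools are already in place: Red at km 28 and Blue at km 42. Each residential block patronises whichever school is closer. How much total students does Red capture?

The indifferent point is the midpoint (28+42)/2 = 35; residential blocks left of it (closer to Red at 28) go to Red, those right go to Blue.
  Zone V at 1 (w=300) → Red
  Zone II at 12 (w=60) → Red
  Zone IV at 28 (w=200) → Red
  Zone VI at 43 (w=150) → Blue
  Zone I at 47 (w=30) → Blue
  Zone III at 50 (w=400) → Blue
Red captures 560; Blue captures 580.

560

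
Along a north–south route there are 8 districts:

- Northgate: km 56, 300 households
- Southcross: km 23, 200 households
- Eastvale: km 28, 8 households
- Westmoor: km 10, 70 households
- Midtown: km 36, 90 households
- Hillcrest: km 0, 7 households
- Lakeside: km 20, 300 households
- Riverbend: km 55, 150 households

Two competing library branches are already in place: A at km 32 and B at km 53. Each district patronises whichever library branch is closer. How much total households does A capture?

675

The indifferent point is the midpoint (32+53)/2 = 42.5; districts left of it (closer to A at 32) go to A, those right go to B.
  Hillcrest at 0 (w=7) → A
  Westmoor at 10 (w=70) → A
  Lakeside at 20 (w=300) → A
  Southcross at 23 (w=200) → A
  Eastvale at 28 (w=8) → A
  Midtown at 36 (w=90) → A
  Riverbend at 55 (w=150) → B
  Northgate at 56 (w=300) → B
A captures 675; B captures 450.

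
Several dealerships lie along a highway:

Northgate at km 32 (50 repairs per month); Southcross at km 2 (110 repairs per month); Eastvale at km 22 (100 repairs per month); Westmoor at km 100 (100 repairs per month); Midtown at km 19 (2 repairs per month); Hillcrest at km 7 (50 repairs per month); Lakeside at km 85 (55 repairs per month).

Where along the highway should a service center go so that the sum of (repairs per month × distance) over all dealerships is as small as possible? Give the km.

For a sum of weighted absolute distances on a line, the optimum is the weighted median (not the mean). Total weight W = 467; half-weight = 233.5.
Sort by position and accumulate weight:
  km 2 (Southcross, w=110) → cum 110
  km 7 (Hillcrest, w=50) → cum 160
  km 19 (Midtown, w=2) → cum 162
  km 22 (Eastvale, w=100) → cum 262  ≥ 233.5 → median here
  km 32 (Northgate, w=50) → cum 312
  km 85 (Lakeside, w=55) → cum 367
  km 100 (Westmoor, w=100) → cum 467
Optimal location: km 22.

x = 22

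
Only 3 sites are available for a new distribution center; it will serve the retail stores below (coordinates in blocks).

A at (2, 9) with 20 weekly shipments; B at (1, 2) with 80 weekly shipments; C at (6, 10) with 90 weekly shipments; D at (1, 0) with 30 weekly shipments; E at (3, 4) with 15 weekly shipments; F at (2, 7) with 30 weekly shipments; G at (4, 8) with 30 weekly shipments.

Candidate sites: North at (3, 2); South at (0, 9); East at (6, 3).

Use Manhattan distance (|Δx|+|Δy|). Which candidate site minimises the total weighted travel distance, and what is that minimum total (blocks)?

Total weighted distance at each candidate:
  North (3, 2): total = 1850
  South (0, 9): total = 2000
  East (6, 3): total = 2060
Minimum is at North with total 1850 blocks.

North, total 1850 blocks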